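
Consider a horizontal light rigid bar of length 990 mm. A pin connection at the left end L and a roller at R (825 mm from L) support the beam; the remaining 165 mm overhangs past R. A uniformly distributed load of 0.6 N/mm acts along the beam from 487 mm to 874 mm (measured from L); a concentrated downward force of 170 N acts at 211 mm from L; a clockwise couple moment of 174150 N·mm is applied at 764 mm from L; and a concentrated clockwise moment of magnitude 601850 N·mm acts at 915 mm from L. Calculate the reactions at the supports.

Resultant of the distributed load: 0.6 × 387 = 232.2 N at 680.5 mm from L.
Moments about L: R_y·825 − (0.6·387)·680.5 − 170·211 − 174150 − 601850 = 0 → R_y = 969882.1/825 = 1175.61 ≈ 1176 N.
ΣF_y = 0: L_y + 1175.61 − 0.6·387 − 170 = 0 → L_y = -773.4 N.
ΣF_x = 0: no horizontal applied forces, so L_x = 0.

L_x = 0, L_y = -773.4 N, R_y = 1176 N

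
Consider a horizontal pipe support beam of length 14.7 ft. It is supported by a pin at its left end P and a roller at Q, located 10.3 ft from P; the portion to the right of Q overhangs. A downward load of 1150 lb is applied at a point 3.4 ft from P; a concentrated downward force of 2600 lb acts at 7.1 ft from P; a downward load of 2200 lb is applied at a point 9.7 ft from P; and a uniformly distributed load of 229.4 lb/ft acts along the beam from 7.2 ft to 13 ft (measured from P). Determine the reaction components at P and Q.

Resultant of the distributed load: 229.4 × 5.8 = 1330.52 lb at 10.1 ft from P.
Moments about P: Q_y·10.3 − 1150·3.4 − 2600·7.1 − 2200·9.7 − (229.4·5.8)·10.1 = 0 → Q_y = 57148.252/10.3 = 5548.37 ≈ 5548 lb.
ΣF_y = 0: P_y + 5548.37 − 1150 − 2600 − 2200 − 229.4·5.8 = 0 → P_y = 1732 lb.
ΣF_x = 0: no horizontal applied forces, so P_x = 0.

P_x = 0, P_y = 1732 lb, Q_y = 5548 lb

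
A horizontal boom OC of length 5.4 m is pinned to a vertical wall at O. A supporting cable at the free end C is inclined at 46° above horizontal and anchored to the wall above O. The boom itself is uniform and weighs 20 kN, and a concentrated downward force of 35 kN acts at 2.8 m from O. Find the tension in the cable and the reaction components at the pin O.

T = 39.13 kN, O_x = 27.18 kN, O_y = 26.85 kN

ΣM about O: T·sin46°·5.4 − 20·2.7 − 35·2.8 = 0 → T = 152/(5.4·0.71934) = 39.1305 ≈ 39.13 kN.
ΣF_x = 0: O_x − T·cos46° = 0 → O_x = 39.1305 × 0.694658 = 27.18 kN.
ΣF_y = 0: O_y + T·sin46° − 20 − 35 = 0 → O_y = 55 − 39.1305 × 0.71934 = 26.85 kN.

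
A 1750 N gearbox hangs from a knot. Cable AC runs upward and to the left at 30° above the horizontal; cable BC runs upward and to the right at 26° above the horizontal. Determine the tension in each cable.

ΣF_x = 0: −T_AC·cos30° + T_BC·cos26° = 0 → T_BC = 0.963542·T_AC.
ΣF_y = 0: T_AC·sin30° + T_BC·sin26° = 1750.
Substitute: T_AC·(0.5 + 0.963542·0.438371) = 1750 → T_AC = 1897.25 ≈ 1897 N.
Then T_BC = 0.963542 × 1897.25 = 1828 N.

T_AC = 1897 N, T_BC = 1828 N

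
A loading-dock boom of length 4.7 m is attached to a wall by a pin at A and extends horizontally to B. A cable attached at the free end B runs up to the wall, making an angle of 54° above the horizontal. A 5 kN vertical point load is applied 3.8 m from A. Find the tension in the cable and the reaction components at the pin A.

T = 4.997 kN, A_x = 2.937 kN, A_y = 0.9574 kN

ΣM about A: T·sin54°·4.7 − 5·3.8 = 0 → T = 19/(4.7·0.809017) = 4.99687 ≈ 4.997 kN.
ΣF_x = 0: A_x − T·cos54° = 0 → A_x = 4.99687 × 0.587785 = 2.937 kN.
ΣF_y = 0: A_y + T·sin54° − 5 = 0 → A_y = 5 − 4.99687 × 0.809017 = 0.9574 kN.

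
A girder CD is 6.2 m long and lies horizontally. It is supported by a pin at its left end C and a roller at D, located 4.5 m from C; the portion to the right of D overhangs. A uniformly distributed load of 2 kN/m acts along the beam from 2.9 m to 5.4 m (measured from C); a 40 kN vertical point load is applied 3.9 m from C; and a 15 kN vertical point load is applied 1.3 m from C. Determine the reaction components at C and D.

C_x = 0, C_y = 16.39 kN, D_y = 43.61 kN

Resultant of the distributed load: 2 × 2.5 = 5 kN at 4.15 m from C.
Moments about C: D_y·4.5 − (2·2.5)·4.15 − 40·3.9 − 15·1.3 = 0 → D_y = 196.25/4.5 = 43.6111 ≈ 43.61 kN.
ΣF_y = 0: C_y + 43.6111 − 2·2.5 − 40 − 15 = 0 → C_y = 16.39 kN.
ΣF_x = 0: no horizontal applied forces, so C_x = 0.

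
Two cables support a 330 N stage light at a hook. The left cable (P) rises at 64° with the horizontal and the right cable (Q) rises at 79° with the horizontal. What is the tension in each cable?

T_P = 104.6 N, T_Q = 240.4 N

ΣF_x = 0: −T_P·cos64° + T_Q·cos79° = 0 → T_Q = 2.29743·T_P.
ΣF_y = 0: T_P·sin64° + T_Q·sin79° = 330.
Substitute: T_P·(0.898794 + 2.29743·0.981627) = 330 → T_P = 104.629 ≈ 104.6 N.
Then T_Q = 2.29743 × 104.629 = 240.4 N.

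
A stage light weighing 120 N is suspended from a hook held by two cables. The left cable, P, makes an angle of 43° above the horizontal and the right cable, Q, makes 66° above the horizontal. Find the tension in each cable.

T_P = 51.62 N, T_Q = 92.82 N

ΣF_x = 0: −T_P·cos43° + T_Q·cos66° = 0 → T_Q = 1.7981·T_P.
ΣF_y = 0: T_P·sin43° + T_Q·sin66° = 120.
Substitute: T_P·(0.681998 + 1.7981·0.913545) = 120 → T_P = 51.6208 ≈ 51.62 N.
Then T_Q = 1.7981 × 51.6208 = 92.82 N.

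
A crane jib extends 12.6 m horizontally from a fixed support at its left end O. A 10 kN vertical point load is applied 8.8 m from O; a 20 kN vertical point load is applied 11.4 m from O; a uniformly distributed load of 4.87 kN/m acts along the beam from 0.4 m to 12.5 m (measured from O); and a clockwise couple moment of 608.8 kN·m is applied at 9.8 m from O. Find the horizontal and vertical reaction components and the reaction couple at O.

Resultant of the distributed load: 4.87 × 12.1 = 58.927 kN at 6.45 m from O.
ΣF_x = 0: O_x = 0.
ΣF_y = 0: O_y − 10 − 20 − 4.87·12.1 = 0 → O_y = 88.93 kN.
ΣM about O: M_O − 10·8.8 − 20·11.4 − (4.87·12.1)·6.45 − 608.8 = 0 → M_O = 1305 kN·m.

O_x = 0, O_y = 88.93 kN, M_O = 1305 kN·m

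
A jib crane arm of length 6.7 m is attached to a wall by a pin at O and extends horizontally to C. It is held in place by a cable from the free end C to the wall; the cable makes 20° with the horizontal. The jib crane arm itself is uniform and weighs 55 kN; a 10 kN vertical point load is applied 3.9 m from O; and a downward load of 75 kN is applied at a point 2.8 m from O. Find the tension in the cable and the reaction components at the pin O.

T = 189.1 kN, O_x = 177.7 kN, O_y = 75.34 kN

ΣM about O: T·sin20°·6.7 − 55·3.35 − 10·3.9 − 75·2.8 = 0 → T = 433.25/(6.7·0.34202) = 189.065 ≈ 189.1 kN.
ΣF_x = 0: O_x − T·cos20° = 0 → O_x = 189.065 × 0.939693 = 177.7 kN.
ΣF_y = 0: O_y + T·sin20° − 55 − 10 − 75 = 0 → O_y = 140 − 189.065 × 0.34202 = 75.34 kN.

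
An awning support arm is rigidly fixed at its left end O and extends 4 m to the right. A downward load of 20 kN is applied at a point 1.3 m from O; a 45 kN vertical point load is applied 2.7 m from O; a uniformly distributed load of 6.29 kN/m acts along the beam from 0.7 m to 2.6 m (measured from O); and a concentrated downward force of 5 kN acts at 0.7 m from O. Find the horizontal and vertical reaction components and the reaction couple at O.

O_x = 0, O_y = 81.95 kN, M_O = 170.7 kN·m

Resultant of the distributed load: 6.29 × 1.9 = 11.951 kN at 1.65 m from O.
ΣF_x = 0: O_x = 0.
ΣF_y = 0: O_y − 20 − 45 − 6.29·1.9 − 5 = 0 → O_y = 81.95 kN.
ΣM about O: M_O − 20·1.3 − 45·2.7 − (6.29·1.9)·1.65 − 5·0.7 = 0 → M_O = 170.7 kN·m.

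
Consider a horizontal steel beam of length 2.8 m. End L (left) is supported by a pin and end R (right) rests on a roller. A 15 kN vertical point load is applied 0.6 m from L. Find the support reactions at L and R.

L_x = 0, L_y = 11.79 kN, R_y = 3.214 kN

ΣM about L: R_y·2.8 − 15·0.6 = 0 → R_y = 9/2.8 = 3.21429 ≈ 3.214 kN.
ΣF_y = 0: L_y + 3.21429 − 15 = 0 → L_y = 11.79 kN.
ΣF_x = 0: no horizontal applied forces, so L_x = 0.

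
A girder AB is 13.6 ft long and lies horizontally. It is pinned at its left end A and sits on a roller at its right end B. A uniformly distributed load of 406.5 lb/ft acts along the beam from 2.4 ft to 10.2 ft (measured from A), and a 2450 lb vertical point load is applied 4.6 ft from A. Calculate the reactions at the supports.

A_x = 0, A_y = 3323 lb, B_y = 2297 lb

Resultant of the distributed load: 406.5 × 7.8 = 3170.7 lb at 6.3 ft from A.
Taking moments about A: B_y·13.6 − (406.5·7.8)·6.3 − 2450·4.6 = 0 → B_y = 31245.41/13.6 = 2297.46 ≈ 2297 lb.
ΣF_y = 0: A_y + 2297.46 − 406.5·7.8 − 2450 = 0 → A_y = 3323 lb.
ΣF_x = 0: no horizontal applied forces, so A_x = 0.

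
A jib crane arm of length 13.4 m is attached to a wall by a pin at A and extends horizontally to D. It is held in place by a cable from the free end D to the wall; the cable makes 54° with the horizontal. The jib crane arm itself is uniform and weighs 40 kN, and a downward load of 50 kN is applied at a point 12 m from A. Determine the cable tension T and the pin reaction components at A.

ΣM about A: T·sin54°·13.4 − 40·6.7 − 50·12 = 0 → T = 868/(13.4·0.809017) = 80.0677 ≈ 80.07 kN.
ΣF_x = 0: A_x − T·cos54° = 0 → A_x = 80.0677 × 0.587785 = 47.06 kN.
ΣF_y = 0: A_y + T·sin54° − 40 − 50 = 0 → A_y = 90 − 80.0677 × 0.809017 = 25.22 kN.

T = 80.07 kN, A_x = 47.06 kN, A_y = 25.22 kN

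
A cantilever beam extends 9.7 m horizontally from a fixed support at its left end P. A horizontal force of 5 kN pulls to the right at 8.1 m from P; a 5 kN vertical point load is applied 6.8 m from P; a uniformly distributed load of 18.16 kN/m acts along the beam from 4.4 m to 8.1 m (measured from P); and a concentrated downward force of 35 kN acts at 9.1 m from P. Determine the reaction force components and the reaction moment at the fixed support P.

Resultant of the distributed load: 18.16 × 3.7 = 67.192 kN at 6.25 m from P.
ΣF_x = 0: P_x + 5 = 0 → P_x = -5.000 kN.
ΣF_y = 0: P_y − 5 − 18.16·3.7 − 35 = 0 → P_y = 107.2 kN.
ΣM about P: M_P − 5·6.8 − (18.16·3.7)·6.25 − 35·9.1 = 0 → M_P = 772.4 kN·m.

P_x = -5.000 kN, P_y = 107.2 kN, M_P = 772.4 kN·m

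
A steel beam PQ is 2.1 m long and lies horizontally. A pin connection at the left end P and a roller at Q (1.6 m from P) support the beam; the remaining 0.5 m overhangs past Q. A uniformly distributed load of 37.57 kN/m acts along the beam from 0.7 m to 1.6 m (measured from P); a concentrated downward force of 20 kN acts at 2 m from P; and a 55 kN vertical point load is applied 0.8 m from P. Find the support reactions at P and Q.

Resultant of the distributed load: 37.57 × 0.9 = 33.813 kN at 1.15 m from P.
ΣM about P: Q_y·1.6 − (37.57·0.9)·1.15 − 20·2 − 55·0.8 = 0 → Q_y = 122.88495/1.6 = 76.8031 ≈ 76.80 kN.
ΣF_y = 0: P_y + 76.8031 − 37.57·0.9 − 20 − 55 = 0 → P_y = 32.01 kN.
ΣF_x = 0: no horizontal applied forces, so P_x = 0.

P_x = 0, P_y = 32.01 kN, Q_y = 76.80 kN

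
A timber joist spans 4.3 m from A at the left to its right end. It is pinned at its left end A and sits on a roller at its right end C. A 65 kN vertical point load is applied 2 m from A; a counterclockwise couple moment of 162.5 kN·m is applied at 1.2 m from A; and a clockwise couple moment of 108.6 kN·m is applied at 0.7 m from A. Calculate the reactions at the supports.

A_x = 0, A_y = 47.30 kN, C_y = 17.70 kN

Moments about A: C_y·4.3 − 65·2 + 162.5 − 108.6 = 0 → C_y = 76.1/4.3 = 17.6977 ≈ 17.70 kN.
ΣF_y = 0: A_y + 17.6977 − 65 = 0 → A_y = 47.30 kN.
ΣF_x = 0: no horizontal applied forces, so A_x = 0.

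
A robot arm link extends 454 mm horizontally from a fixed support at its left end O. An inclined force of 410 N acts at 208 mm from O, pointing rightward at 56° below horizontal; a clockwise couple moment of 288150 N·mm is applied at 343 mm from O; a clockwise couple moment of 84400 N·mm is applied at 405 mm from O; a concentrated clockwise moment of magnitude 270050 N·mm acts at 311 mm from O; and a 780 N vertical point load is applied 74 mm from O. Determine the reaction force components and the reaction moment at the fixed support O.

O_x = -229.3 N, O_y = 1120 N, M_O = 771000 N·mm

ΣF_x = 0: O_x + 410·cos56° = 0 → O_x = -229.3 N.
ΣF_y = 0: O_y − 410·sin56° − 780 = 0 → O_y = 1120 N.
ΣM about O: M_O − 410·sin56°·208 − 288150 − 84400 − 270050 − 780·74 = 0 → M_O = 771000 N·mm.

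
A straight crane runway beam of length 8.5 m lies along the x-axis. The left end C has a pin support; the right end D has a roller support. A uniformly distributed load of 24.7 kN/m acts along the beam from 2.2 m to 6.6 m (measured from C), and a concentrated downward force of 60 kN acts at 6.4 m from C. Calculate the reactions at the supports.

Resultant of the distributed load: 24.7 × 4.4 = 108.68 kN at 4.4 m from C.
Taking moments about C: D_y·8.5 − (24.7·4.4)·4.4 − 60·6.4 = 0 → D_y = 862.192/8.5 = 101.434 ≈ 101.4 kN.
ΣF_y = 0: C_y + 101.434 − 24.7·4.4 − 60 = 0 → C_y = 67.25 kN.
ΣF_x = 0: no horizontal applied forces, so C_x = 0.

C_x = 0, C_y = 67.25 kN, D_y = 101.4 kN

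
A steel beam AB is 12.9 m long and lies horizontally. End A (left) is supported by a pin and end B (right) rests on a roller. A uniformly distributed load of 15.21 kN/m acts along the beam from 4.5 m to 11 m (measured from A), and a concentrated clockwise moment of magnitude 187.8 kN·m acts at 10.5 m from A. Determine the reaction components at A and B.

Resultant of the distributed load: 15.21 × 6.5 = 98.865 kN at 7.75 m from A.
Moments about A: B_y·12.9 − (15.21·6.5)·7.75 − 187.8 = 0 → B_y = 954.00375/12.9 = 73.9538 ≈ 73.95 kN.
ΣF_y = 0: A_y + 73.9538 − 15.21·6.5 = 0 → A_y = 24.91 kN.
ΣF_x = 0: no horizontal applied forces, so A_x = 0.

A_x = 0, A_y = 24.91 kN, B_y = 73.95 kN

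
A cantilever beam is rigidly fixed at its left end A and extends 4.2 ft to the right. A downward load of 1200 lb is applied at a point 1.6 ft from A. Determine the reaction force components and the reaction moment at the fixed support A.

A_x = 0, A_y = 1200 lb, M_A = 1920 lb·ft

ΣF_x = 0: A_x = 0.
ΣF_y = 0: A_y − 1200 = 0 → A_y = 1200 lb.
ΣM about A: M_A − 1200·1.6 = 0 → M_A = 1920 lb·ft.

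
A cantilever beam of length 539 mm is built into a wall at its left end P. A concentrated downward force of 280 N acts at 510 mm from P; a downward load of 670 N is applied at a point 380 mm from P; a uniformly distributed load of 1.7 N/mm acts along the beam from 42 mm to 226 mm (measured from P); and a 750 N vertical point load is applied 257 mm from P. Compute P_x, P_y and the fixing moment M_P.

Resultant of the distributed load: 1.7 × 184 = 312.8 N at 134 mm from P.
ΣF_x = 0: P_x = 0.
ΣF_y = 0: P_y − 280 − 670 − 1.7·184 − 750 = 0 → P_y = 2013 N.
ΣM about P: M_P − 280·510 − 670·380 − (1.7·184)·134 − 750·257 = 0 → M_P = 632100 N·mm.

P_x = 0, P_y = 2013 N, M_P = 632100 N·mm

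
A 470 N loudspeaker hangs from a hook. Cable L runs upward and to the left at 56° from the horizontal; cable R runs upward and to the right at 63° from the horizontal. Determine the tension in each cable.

ΣF_x = 0: −T_L·cos56° + T_R·cos63° = 0 → T_R = 1.23173·T_L.
ΣF_y = 0: T_L·sin56° + T_R·sin63° = 470.
Substitute: T_L·(0.829038 + 1.23173·0.891007) = 470 → T_L = 243.963 ≈ 244.0 N.
Then T_R = 1.23173 × 243.963 = 300.5 N.

T_L = 244.0 N, T_R = 300.5 N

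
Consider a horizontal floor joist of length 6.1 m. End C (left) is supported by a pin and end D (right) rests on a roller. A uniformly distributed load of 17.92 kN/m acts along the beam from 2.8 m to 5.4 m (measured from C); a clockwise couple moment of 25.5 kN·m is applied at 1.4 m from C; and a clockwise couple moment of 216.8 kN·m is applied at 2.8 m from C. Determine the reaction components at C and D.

Resultant of the distributed load: 17.92 × 2.6 = 46.592 kN at 4.1 m from C.
ΣM about C: D_y·6.1 − (17.92·2.6)·4.1 − 25.5 − 216.8 = 0 → D_y = 433.3272/6.1 = 71.0372 ≈ 71.04 kN.
ΣF_y = 0: C_y + 71.0372 − 17.92·2.6 = 0 → C_y = -24.45 kN.
ΣF_x = 0: no horizontal applied forces, so C_x = 0.

C_x = 0, C_y = -24.45 kN, D_y = 71.04 kN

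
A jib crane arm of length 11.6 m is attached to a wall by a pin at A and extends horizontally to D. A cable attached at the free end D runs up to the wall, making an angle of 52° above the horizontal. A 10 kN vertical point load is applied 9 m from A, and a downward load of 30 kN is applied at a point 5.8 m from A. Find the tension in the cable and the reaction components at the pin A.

ΣM about A: T·sin52°·11.6 − 10·9 − 30·5.8 = 0 → T = 264/(11.6·0.788011) = 28.8811 ≈ 28.88 kN.
ΣF_x = 0: A_x − T·cos52° = 0 → A_x = 28.8811 × 0.615661 = 17.78 kN.
ΣF_y = 0: A_y + T·sin52° − 10 − 30 = 0 → A_y = 40 − 28.8811 × 0.788011 = 17.24 kN.

T = 28.88 kN, A_x = 17.78 kN, A_y = 17.24 kN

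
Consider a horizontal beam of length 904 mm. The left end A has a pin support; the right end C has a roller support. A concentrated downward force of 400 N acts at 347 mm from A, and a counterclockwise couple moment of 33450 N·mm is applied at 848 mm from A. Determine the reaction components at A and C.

A_x = 0, A_y = 283.5 N, C_y = 116.5 N

Taking moments about A: C_y·904 − 400·347 + 33450 = 0 → C_y = 105350/904 = 116.538 ≈ 116.5 N.
ΣF_y = 0: A_y + 116.538 − 400 = 0 → A_y = 283.5 N.
ΣF_x = 0: no horizontal applied forces, so A_x = 0.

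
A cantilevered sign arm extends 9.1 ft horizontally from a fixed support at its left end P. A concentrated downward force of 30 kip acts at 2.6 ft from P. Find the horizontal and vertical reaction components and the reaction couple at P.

ΣF_x = 0: P_x = 0.
ΣF_y = 0: P_y − 30 = 0 → P_y = 30.00 kip.
ΣM about P: M_P − 30·2.6 = 0 → M_P = 78.00 kip·ft.

P_x = 0, P_y = 30.00 kip, M_P = 78.00 kip·ft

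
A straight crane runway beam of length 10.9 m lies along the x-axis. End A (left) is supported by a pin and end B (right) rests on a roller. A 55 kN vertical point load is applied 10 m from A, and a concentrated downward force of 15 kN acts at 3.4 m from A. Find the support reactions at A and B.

Moments about A: B_y·10.9 − 55·10 − 15·3.4 = 0 → B_y = 601/10.9 = 55.1376 ≈ 55.14 kN.
ΣF_y = 0: A_y + 55.1376 − 55 − 15 = 0 → A_y = 14.86 kN.
ΣF_x = 0: no horizontal applied forces, so A_x = 0.

A_x = 0, A_y = 14.86 kN, B_y = 55.14 kN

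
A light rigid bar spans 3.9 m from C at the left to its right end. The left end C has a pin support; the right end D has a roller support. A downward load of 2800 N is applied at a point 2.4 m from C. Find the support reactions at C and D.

C_x = 0, C_y = 1077 N, D_y = 1723 N

Moments about C: D_y·3.9 − 2800·2.4 = 0 → D_y = 6720/3.9 = 1723.08 ≈ 1723 N.
ΣF_y = 0: C_y + 1723.08 − 2800 = 0 → C_y = 1077 N.
ΣF_x = 0: no horizontal applied forces, so C_x = 0.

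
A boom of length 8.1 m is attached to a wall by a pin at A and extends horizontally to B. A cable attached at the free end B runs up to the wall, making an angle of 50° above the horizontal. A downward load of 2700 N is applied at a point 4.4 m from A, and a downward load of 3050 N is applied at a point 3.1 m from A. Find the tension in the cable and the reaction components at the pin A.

T = 3438 N, A_x = 2210 N, A_y = 3116 N

ΣM about A: T·sin50°·8.1 − 2700·4.4 − 3050·3.1 = 0 → T = 21335/(8.1·0.766044) = 3438.38 ≈ 3438 N.
ΣF_x = 0: A_x − T·cos50° = 0 → A_x = 3438.38 × 0.642788 = 2210 N.
ΣF_y = 0: A_y + T·sin50° − 2700 − 3050 = 0 → A_y = 5750 − 3438.38 × 0.766044 = 3116 N.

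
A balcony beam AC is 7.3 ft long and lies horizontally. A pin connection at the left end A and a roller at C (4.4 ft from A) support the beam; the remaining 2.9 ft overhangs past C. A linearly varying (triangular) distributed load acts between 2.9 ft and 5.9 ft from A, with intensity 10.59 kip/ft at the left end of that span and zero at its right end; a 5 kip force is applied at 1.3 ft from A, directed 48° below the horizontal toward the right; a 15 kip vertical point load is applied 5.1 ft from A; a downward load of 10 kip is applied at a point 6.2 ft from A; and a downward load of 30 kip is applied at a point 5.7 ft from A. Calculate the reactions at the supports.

A_x = -3.346 kip, A_y = -10.92 kip, C_y = 85.52 kip

Resultant of the triangular load: ½ × 10.59 × 3 = 15.885 kip, acting at 3.9 ft from A (one-third of the span from the peak).
Moments about A: C_y·4.4 − (½·10.59·3)·3.9 − 5·sin48°·1.3 − 15·5.1 − 10·6.2 − 30·5.7 = 0 → C_y = 376.282/4.4 = 85.5186 ≈ 85.52 kip.
ΣF_y = 0: A_y + 85.5186 − ½·10.59·3 − 5·sin48° − 15 − 10 − 30 = 0 → A_y = -10.92 kip.
ΣF_x = 0: A_x + 5·cos48° = 0 → A_x = -3.346 kip.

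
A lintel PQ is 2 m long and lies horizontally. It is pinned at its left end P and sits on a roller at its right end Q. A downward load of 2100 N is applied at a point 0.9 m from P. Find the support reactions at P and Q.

P_x = 0, P_y = 1155 N, Q_y = 945.0 N

ΣM about P: Q_y·2 − 2100·0.9 = 0 → Q_y = 1890/2 = 945.0 N.
ΣF_y = 0: P_y + 945 − 2100 = 0 → P_y = 1155 N.
ΣF_x = 0: no horizontal applied forces, so P_x = 0.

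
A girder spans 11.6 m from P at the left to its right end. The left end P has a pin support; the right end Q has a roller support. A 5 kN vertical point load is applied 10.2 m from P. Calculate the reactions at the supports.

P_x = 0, P_y = 0.6034 kN, Q_y = 4.397 kN

ΣM about P: Q_y·11.6 − 5·10.2 = 0 → Q_y = 51/11.6 = 4.39655 ≈ 4.397 kN.
ΣF_y = 0: P_y + 4.39655 − 5 = 0 → P_y = 0.6034 kN.
ΣF_x = 0: no horizontal applied forces, so P_x = 0.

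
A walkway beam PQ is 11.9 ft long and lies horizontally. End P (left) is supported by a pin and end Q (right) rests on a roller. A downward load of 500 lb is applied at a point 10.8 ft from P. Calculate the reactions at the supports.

Moments about P: Q_y·11.9 − 500·10.8 = 0 → Q_y = 5400/11.9 = 453.782 ≈ 453.8 lb.
ΣF_y = 0: P_y + 453.782 − 500 = 0 → P_y = 46.22 lb.
ΣF_x = 0: no horizontal applied forces, so P_x = 0.

P_x = 0, P_y = 46.22 lb, Q_y = 453.8 lb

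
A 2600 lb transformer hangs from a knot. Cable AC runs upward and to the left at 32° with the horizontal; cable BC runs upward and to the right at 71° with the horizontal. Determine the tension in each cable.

T_AC = 868.7 lb, T_BC = 2263 lb

ΣF_x = 0: −T_AC·cos32° + T_BC·cos71° = 0 → T_BC = 2.60483·T_AC.
ΣF_y = 0: T_AC·sin32° + T_BC·sin71° = 2600.
Substitute: T_AC·(0.529919 + 2.60483·0.945519) = 2600 → T_AC = 868.741 ≈ 868.7 lb.
Then T_BC = 2.60483 × 868.741 = 2263 lb.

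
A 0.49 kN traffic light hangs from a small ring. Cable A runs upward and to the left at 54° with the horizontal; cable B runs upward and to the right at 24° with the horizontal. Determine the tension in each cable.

T_A = 0.4576 kN, T_B = 0.2944 kN

ΣF_x = 0: −T_A·cos54° + T_B·cos24° = 0 → T_B = 0.643411·T_A.
ΣF_y = 0: T_A·sin54° + T_B·sin24° = 0.49.
Substitute: T_A·(0.809017 + 0.643411·0.406737) = 0.49 → T_A = 0.457638 ≈ 0.4576 kN.
Then T_B = 0.643411 × 0.457638 = 0.2944 kN.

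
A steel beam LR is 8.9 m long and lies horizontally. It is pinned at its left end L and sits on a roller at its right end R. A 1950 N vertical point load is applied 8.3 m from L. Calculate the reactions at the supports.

Moments about L: R_y·8.9 − 1950·8.3 = 0 → R_y = 16185/8.9 = 1818.54 ≈ 1819 N.
ΣF_y = 0: L_y + 1818.54 − 1950 = 0 → L_y = 131.5 N.
ΣF_x = 0: no horizontal applied forces, so L_x = 0.

L_x = 0, L_y = 131.5 N, R_y = 1819 N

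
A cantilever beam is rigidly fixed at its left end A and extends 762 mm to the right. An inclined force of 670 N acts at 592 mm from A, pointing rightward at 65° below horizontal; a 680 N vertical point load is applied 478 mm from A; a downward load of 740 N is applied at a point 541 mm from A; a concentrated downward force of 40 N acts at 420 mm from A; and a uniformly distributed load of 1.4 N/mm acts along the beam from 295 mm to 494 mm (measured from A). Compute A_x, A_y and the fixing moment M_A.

A_x = -283.2 N, A_y = 2346 N, M_A = 1212000 N·mm

Resultant of the distributed load: 1.4 × 199 = 278.6 N at 394.5 mm from A.
ΣF_x = 0: A_x + 670·cos65° = 0 → A_x = -283.2 N.
ΣF_y = 0: A_y − 670·sin65° − 680 − 740 − 40 − 1.4·199 = 0 → A_y = 2346 N.
ΣM about A: M_A − 670·sin65°·592 − 680·478 − 740·541 − 40·420 − (1.4·199)·394.5 = 0 → M_A = 1212000 N·mm.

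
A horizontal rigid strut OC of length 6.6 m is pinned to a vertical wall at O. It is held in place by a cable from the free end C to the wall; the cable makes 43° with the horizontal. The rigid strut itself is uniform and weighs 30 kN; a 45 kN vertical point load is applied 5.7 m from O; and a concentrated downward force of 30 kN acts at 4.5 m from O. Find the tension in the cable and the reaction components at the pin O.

T = 109.0 kN, O_x = 79.70 kN, O_y = 30.68 kN

ΣM about O: T·sin43°·6.6 − 30·3.3 − 45·5.7 − 30·4.5 = 0 → T = 490.5/(6.6·0.681998) = 108.971 ≈ 109.0 kN.
ΣF_x = 0: O_x − T·cos43° = 0 → O_x = 108.971 × 0.731354 = 79.70 kN.
ΣF_y = 0: O_y + T·sin43° − 30 − 45 − 30 = 0 → O_y = 105 − 108.971 × 0.681998 = 30.68 kN.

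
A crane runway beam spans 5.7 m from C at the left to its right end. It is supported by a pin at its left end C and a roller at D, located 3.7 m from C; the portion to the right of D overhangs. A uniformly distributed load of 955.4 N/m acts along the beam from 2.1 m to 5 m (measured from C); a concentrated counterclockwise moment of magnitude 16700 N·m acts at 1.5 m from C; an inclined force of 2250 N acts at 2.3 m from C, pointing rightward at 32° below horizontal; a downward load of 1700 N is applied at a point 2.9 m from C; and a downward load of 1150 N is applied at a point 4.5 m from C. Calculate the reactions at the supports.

C_x = -1908 N, C_y = 5196 N, D_y = 1617 N

Resultant of the distributed load: 955.4 × 2.9 = 2770.66 N at 3.55 m from C.
Taking moments about C: D_y·3.7 − (955.4·2.9)·3.55 + 16700 − 2250·sin32°·2.3 − 1700·2.9 − 1150·4.5 = 0 → D_y = 5983.18/3.7 = 1617.08 ≈ 1617 N.
ΣF_y = 0: C_y + 1617.08 − 955.4·2.9 − 2250·sin32° − 1700 − 1150 = 0 → C_y = 5196 N.
ΣF_x = 0: C_x + 2250·cos32° = 0 → C_x = -1908 N.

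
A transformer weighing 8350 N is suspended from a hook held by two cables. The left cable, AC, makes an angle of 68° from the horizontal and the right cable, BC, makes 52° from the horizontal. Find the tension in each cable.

T_AC = 5936 N, T_BC = 3612 N

ΣF_x = 0: −T_AC·cos68° + T_BC·cos52° = 0 → T_BC = 0.608462·T_AC.
ΣF_y = 0: T_AC·sin68° + T_BC·sin52° = 8350.
Substitute: T_AC·(0.927184 + 0.608462·0.788011) = 8350 → T_AC = 5936.05 ≈ 5936 N.
Then T_BC = 0.608462 × 5936.05 = 3612 N.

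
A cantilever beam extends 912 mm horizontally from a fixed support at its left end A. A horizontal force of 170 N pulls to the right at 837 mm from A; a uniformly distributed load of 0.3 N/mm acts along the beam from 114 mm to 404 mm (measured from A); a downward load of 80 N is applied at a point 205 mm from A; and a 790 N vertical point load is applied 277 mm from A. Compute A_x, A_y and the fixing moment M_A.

A_x = -170.0 N, A_y = 957.0 N, M_A = 257800 N·mm

Resultant of the distributed load: 0.3 × 290 = 87 N at 259 mm from A.
ΣF_x = 0: A_x + 170 = 0 → A_x = -170.0 N.
ΣF_y = 0: A_y − 0.3·290 − 80 − 790 = 0 → A_y = 957.0 N.
ΣM about A: M_A − (0.3·290)·259 − 80·205 − 790·277 = 0 → M_A = 257800 N·mm.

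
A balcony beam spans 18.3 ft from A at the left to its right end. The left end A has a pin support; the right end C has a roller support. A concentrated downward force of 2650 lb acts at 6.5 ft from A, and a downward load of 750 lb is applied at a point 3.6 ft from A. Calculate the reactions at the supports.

ΣM about A: C_y·18.3 − 2650·6.5 − 750·3.6 = 0 → C_y = 19925/18.3 = 1088.8 ≈ 1089 lb.
ΣF_y = 0: A_y + 1088.8 − 2650 − 750 = 0 → A_y = 2311 lb.
ΣF_x = 0: no horizontal applied forces, so A_x = 0.

A_x = 0, A_y = 2311 lb, C_y = 1089 lb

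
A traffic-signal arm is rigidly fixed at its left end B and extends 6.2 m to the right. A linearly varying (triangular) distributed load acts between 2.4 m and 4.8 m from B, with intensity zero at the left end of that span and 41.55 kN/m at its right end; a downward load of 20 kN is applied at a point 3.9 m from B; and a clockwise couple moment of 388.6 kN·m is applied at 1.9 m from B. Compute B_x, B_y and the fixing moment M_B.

Resultant of the triangular load: ½ × 41.55 × 2.4 = 49.86 kN, acting at 4 m from B (one-third of the span from the peak).
ΣF_x = 0: B_x = 0.
ΣF_y = 0: B_y − ½·41.55·2.4 − 20 = 0 → B_y = 69.86 kN.
ΣM about B: M_B − (½·41.55·2.4)·4 − 20·3.9 − 388.6 = 0 → M_B = 666.0 kN·m.

B_x = 0, B_y = 69.86 kN, M_B = 666.0 kN·m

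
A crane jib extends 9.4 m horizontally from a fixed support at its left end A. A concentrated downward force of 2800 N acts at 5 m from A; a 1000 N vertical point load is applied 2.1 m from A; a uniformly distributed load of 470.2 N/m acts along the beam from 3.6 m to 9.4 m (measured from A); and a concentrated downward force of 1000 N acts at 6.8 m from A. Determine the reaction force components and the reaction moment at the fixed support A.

Resultant of the distributed load: 470.2 × 5.8 = 2727.16 N at 6.5 m from A.
ΣF_x = 0: A_x = 0.
ΣF_y = 0: A_y − 2800 − 1000 − 470.2·5.8 − 1000 = 0 → A_y = 7527 N.
ΣM about A: M_A − 2800·5 − 1000·2.1 − (470.2·5.8)·6.5 − 1000·6.8 = 0 → M_A = 40630 N·m.

A_x = 0, A_y = 7527 N, M_A = 40630 N·m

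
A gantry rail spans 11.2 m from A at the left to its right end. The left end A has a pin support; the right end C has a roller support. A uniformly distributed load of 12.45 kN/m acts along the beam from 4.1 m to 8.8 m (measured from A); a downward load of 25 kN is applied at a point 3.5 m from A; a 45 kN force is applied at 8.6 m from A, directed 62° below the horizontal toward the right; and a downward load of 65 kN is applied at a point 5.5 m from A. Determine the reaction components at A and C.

A_x = -21.13 kN, A_y = 84.31 kN, C_y = 103.9 kN

Resultant of the distributed load: 12.45 × 4.7 = 58.515 kN at 6.45 m from A.
Moments about A: C_y·11.2 − (12.45·4.7)·6.45 − 25·3.5 − 45·sin62°·8.6 − 65·5.5 = 0 → C_y = 1164.12/11.2 = 103.939 ≈ 103.9 kN.
ΣF_y = 0: A_y + 103.939 − 12.45·4.7 − 25 − 45·sin62° − 65 = 0 → A_y = 84.31 kN.
ΣF_x = 0: A_x + 45·cos62° = 0 → A_x = -21.13 kN.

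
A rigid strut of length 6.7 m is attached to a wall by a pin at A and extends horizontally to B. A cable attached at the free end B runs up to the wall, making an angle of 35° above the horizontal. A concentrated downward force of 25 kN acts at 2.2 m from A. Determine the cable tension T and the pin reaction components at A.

ΣM about A: T·sin35°·6.7 − 25·2.2 = 0 → T = 55/(6.7·0.573576) = 14.3119 ≈ 14.31 kN.
ΣF_x = 0: A_x − T·cos35° = 0 → A_x = 14.3119 × 0.819152 = 11.72 kN.
ΣF_y = 0: A_y + T·sin35° − 25 = 0 → A_y = 25 − 14.3119 × 0.573576 = 16.79 kN.

T = 14.31 kN, A_x = 11.72 kN, A_y = 16.79 kN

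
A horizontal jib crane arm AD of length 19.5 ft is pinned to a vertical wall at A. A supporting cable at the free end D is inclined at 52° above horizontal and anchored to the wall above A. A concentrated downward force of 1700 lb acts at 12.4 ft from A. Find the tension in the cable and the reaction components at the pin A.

T = 1372 lb, A_x = 844.6 lb, A_y = 619.0 lb

ΣM about A: T·sin52°·19.5 − 1700·12.4 = 0 → T = 21080/(19.5·0.788011) = 1371.84 ≈ 1372 lb.
ΣF_x = 0: A_x − T·cos52° = 0 → A_x = 1371.84 × 0.615661 = 844.6 lb.
ΣF_y = 0: A_y + T·sin52° − 1700 = 0 → A_y = 1700 − 1371.84 × 0.788011 = 619.0 lb.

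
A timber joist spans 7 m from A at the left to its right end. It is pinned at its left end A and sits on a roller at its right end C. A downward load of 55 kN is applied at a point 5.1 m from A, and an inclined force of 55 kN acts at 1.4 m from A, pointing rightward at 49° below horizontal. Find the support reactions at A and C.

A_x = -36.08 kN, A_y = 48.14 kN, C_y = 48.37 kN

ΣM about A: C_y·7 − 55·5.1 − 55·sin49°·1.4 = 0 → C_y = 338.613/7 = 48.3733 ≈ 48.37 kN.
ΣF_y = 0: A_y + 48.3733 − 55 − 55·sin49° = 0 → A_y = 48.14 kN.
ΣF_x = 0: A_x + 55·cos49° = 0 → A_x = -36.08 kN.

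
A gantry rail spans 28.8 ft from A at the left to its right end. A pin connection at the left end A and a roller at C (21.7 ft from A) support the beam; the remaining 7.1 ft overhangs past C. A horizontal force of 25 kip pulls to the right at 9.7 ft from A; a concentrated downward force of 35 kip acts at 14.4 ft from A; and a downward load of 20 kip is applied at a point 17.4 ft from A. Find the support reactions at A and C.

A_x = -25.00 kip, A_y = 15.74 kip, C_y = 39.26 kip

Taking moments about A: C_y·21.7 − 35·14.4 − 20·17.4 = 0 → C_y = 852/21.7 = 39.2627 ≈ 39.26 kip.
ΣF_y = 0: A_y + 39.2627 − 35 − 20 = 0 → A_y = 15.74 kip.
ΣF_x = 0: A_x + 25 = 0 → A_x = -25.00 kip.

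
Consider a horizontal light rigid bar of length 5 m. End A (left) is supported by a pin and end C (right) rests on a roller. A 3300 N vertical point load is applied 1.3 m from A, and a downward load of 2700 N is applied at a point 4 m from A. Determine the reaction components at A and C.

Taking moments about A: C_y·5 − 3300·1.3 − 2700·4 = 0 → C_y = 15090/5 = 3018 N.
ΣF_y = 0: A_y + 3018 − 3300 − 2700 = 0 → A_y = 2982 N.
ΣF_x = 0: no horizontal applied forces, so A_x = 0.

A_x = 0, A_y = 2982 N, C_y = 3018 N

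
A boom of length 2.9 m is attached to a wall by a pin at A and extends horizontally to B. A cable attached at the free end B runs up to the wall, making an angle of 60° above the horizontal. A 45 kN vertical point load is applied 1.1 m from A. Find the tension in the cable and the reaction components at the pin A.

T = 19.71 kN, A_x = 9.855 kN, A_y = 27.93 kN

ΣM about A: T·sin60°·2.9 − 45·1.1 = 0 → T = 49.5/(2.9·0.866025) = 19.7096 ≈ 19.71 kN.
ΣF_x = 0: A_x − T·cos60° = 0 → A_x = 19.7096 × 0.5 = 9.855 kN.
ΣF_y = 0: A_y + T·sin60° − 45 = 0 → A_y = 45 − 19.7096 × 0.866025 = 27.93 kN.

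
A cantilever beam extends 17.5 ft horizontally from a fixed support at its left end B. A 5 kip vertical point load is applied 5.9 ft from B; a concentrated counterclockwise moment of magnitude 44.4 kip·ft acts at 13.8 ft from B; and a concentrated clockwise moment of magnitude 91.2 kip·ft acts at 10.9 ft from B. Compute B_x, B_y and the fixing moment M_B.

B_x = 0, B_y = 5.000 kip, M_B = 76.30 kip·ft

ΣF_x = 0: B_x = 0.
ΣF_y = 0: B_y − 5 = 0 → B_y = 5.000 kip.
ΣM about B: M_B − 5·5.9 + 44.4 − 91.2 = 0 → M_B = 76.30 kip·ft.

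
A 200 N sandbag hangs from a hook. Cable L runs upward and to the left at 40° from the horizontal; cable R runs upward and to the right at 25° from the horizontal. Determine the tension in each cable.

ΣF_x = 0: −T_L·cos40° + T_R·cos25° = 0 → T_R = 0.845237·T_L.
ΣF_y = 0: T_L·sin40° + T_R·sin25° = 200.
Substitute: T_L·(0.642788 + 0.845237·0.422618) = 200 → T_L = 200.0 N.
Then T_R = 0.845237 × 200 = 169.0 N.

T_L = 200.0 N, T_R = 169.0 N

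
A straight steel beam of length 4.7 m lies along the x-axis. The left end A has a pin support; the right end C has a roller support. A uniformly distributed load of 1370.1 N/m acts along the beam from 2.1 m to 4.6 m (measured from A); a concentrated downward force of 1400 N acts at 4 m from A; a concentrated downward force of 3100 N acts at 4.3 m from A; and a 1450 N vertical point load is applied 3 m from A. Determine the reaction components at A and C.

A_x = 0, A_y = 1981 N, C_y = 7395 N

Resultant of the distributed load: 1370.1 × 2.5 = 3425.25 N at 3.35 m from A.
Moments about A: C_y·4.7 − (1370.1·2.5)·3.35 − 1400·4 − 3100·4.3 − 1450·3 = 0 → C_y = 34754.5875/4.7 = 7394.59 ≈ 7395 N.
ΣF_y = 0: A_y + 7394.59 − 1370.1·2.5 − 1400 − 3100 − 1450 = 0 → A_y = 1981 N.
ΣF_x = 0: no horizontal applied forces, so A_x = 0.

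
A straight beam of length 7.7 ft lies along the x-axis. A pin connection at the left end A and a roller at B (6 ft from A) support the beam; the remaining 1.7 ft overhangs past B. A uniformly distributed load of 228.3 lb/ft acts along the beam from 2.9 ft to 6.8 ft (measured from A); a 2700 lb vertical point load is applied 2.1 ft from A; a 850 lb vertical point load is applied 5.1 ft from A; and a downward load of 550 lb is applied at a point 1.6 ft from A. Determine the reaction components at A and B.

A_x = 0, A_y = 2456 lb, B_y = 2534 lb

Resultant of the distributed load: 228.3 × 3.9 = 890.37 lb at 4.85 ft from A.
ΣM about A: B_y·6 − (228.3·3.9)·4.85 − 2700·2.1 − 850·5.1 − 550·1.6 = 0 → B_y = 15203.2945/6 = 2533.88 ≈ 2534 lb.
ΣF_y = 0: A_y + 2533.88 − 228.3·3.9 − 2700 − 850 − 550 = 0 → A_y = 2456 lb.
ΣF_x = 0: no horizontal applied forces, so A_x = 0.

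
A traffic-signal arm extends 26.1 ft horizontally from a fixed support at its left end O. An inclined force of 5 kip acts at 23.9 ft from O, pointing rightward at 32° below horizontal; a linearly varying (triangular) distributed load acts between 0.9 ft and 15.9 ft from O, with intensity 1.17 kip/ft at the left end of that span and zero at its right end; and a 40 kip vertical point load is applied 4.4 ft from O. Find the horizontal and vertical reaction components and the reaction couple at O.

Resultant of the triangular load: ½ × 1.17 × 15 = 8.775 kip, acting at 5.9 ft from O (one-third of the span from the peak).
ΣF_x = 0: O_x + 5·cos32° = 0 → O_x = -4.240 kip.
ΣF_y = 0: O_y − 5·sin32° − ½·1.17·15 − 40 = 0 → O_y = 51.42 kip.
ΣM about O: M_O − 5·sin32°·23.9 − (½·1.17·15)·5.9 − 40·4.4 = 0 → M_O = 291.1 kip·ft.

O_x = -4.240 kip, O_y = 51.42 kip, M_O = 291.1 kip·ft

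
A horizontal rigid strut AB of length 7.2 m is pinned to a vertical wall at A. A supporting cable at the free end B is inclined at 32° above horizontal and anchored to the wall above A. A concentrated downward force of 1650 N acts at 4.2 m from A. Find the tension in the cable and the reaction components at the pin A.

T = 1816 N, A_x = 1540 N, A_y = 687.5 N

ΣM about A: T·sin32°·7.2 − 1650·4.2 = 0 → T = 6930/(7.2·0.529919) = 1816.32 ≈ 1816 N.
ΣF_x = 0: A_x − T·cos32° = 0 → A_x = 1816.32 × 0.848048 = 1540 N.
ΣF_y = 0: A_y + T·sin32° − 1650 = 0 → A_y = 1650 − 1816.32 × 0.529919 = 687.5 N.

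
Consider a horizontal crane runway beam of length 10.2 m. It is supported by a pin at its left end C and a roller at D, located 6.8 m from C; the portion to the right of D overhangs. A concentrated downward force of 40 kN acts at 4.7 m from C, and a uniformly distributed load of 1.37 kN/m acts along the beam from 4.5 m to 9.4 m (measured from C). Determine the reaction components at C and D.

Resultant of the distributed load: 1.37 × 4.9 = 6.713 kN at 6.95 m from C.
ΣM about C: D_y·6.8 − 40·4.7 − (1.37·4.9)·6.95 = 0 → D_y = 234.65535/6.8 = 34.5081 ≈ 34.51 kN.
ΣF_y = 0: C_y + 34.5081 − 40 − 1.37·4.9 = 0 → C_y = 12.20 kN.
ΣF_x = 0: no horizontal applied forces, so C_x = 0.

C_x = 0, C_y = 12.20 kN, D_y = 34.51 kN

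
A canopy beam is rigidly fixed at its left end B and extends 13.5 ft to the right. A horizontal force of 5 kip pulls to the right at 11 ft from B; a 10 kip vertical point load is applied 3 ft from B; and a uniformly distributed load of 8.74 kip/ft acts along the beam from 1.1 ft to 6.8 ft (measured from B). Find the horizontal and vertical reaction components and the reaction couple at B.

Resultant of the distributed load: 8.74 × 5.7 = 49.818 kip at 3.95 ft from B.
ΣF_x = 0: B_x + 5 = 0 → B_x = -5.000 kip.
ΣF_y = 0: B_y − 10 − 8.74·5.7 = 0 → B_y = 59.82 kip.
ΣM about B: M_B − 10·3 − (8.74·5.7)·3.95 = 0 → M_B = 226.8 kip·ft.

B_x = -5.000 kip, B_y = 59.82 kip, M_B = 226.8 kip·ft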